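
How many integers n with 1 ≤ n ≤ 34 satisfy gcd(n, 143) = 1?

143 = 11·13. Inclusion–exclusion on these primes:
34 − ⌊34/11⌋ − ⌊34/13⌋ + ⌊34/143⌋ = 29

29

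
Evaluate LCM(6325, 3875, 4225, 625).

lcm(6325, 3875) = 6325·3875/gcd = 24509375/25 = 980375
lcm(980375, 4225) = 980375·4225/gcd = 4142084375/25 = 165683375
lcm(165683375, 625) = 165683375·625/gcd = 103552109375/125 = 828416875

828416875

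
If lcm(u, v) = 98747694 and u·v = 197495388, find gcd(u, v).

From gcd × lcm = uv: gcd = 197495388 / 98747694 = 2.

2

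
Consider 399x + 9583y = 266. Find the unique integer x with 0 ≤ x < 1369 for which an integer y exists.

457

Reduce mod 9583: 399x ≡ 266 (mod 9583). With g = gcd(399, 9583) = 7 dividing 266, divide through: 57x ≡ 38 (mod 1369).
Since gcd(57, 1369) = 1, x ≡ 38·(57)⁻¹ ≡ 457 (mod 1369). Smallest non-negative: 457.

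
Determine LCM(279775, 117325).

3637075

gcd first: 279775 = 2·117325 + 45125; 117325 = 2·45125 + 27075; 45125 = 1·27075 + 18050; 27075 = 1·18050 + 9025; 18050 = 2·9025 + 0 → gcd = 9025
lcm = 279775·117325/gcd = 32824601875/9025 = 3637075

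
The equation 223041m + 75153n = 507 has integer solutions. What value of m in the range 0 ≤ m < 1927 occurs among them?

Euclid: 223041 = 2·75153 + 72735; 75153 = 1·72735 + 2418; 72735 = 30·2418 + 195; 2418 = 12·195 + 78; 195 = 2·78 + 39; 78 = 2·39 + 0 → gcd = 39; 507 = 39·13.
Back-substitution yields 223041·(777) + 75153·(-2306) = 39, so one solution is m = 777·13 = 10101, n = -2306·13 = -29978.
Solutions in m differ by 75153/39 = 1927; the one in [0, 1927) is 10101 mod 1927 = 466.

466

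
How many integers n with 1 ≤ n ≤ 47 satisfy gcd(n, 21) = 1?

21 = 3·7. Inclusion–exclusion on these primes:
47 − ⌊47/3⌋ − ⌊47/7⌋ + ⌊47/21⌋ = 28

28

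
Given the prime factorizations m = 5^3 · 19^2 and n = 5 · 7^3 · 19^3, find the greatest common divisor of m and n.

1805

min exponent per shared prime: 5 · 19^2 = 1805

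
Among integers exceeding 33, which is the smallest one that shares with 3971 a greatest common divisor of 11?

44

3971 = 11·361. Any x with gcd(x, 3971) = 11 is a multiple of 11, say 11s, with s coprime to 361.
Need s > 33/11, so s ≥ 4. First s ≥ 4 with gcd(s, 361) = 1 is s = 4. Thus x = 11·4 = 44.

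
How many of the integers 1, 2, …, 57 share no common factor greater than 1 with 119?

Prime factors of 119: 7, 17. Count integers ≤ 57 divisible by none of them.
By inclusion–exclusion: 57 − ⌊57/7⌋ − ⌊57/17⌋ + ⌊57/119⌋ = 46.

46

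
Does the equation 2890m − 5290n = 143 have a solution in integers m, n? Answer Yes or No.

gcd(2890, 5290): 5290 = 1·2890 + 2400; 2890 = 1·2400 + 490; 2400 = 4·490 + 440; 490 = 1·440 + 50; 440 = 8·50 + 40; 50 = 1·40 + 10; 40 = 4·10 + 0 → 10
10 does not divide 143, so a solution does not exist.

No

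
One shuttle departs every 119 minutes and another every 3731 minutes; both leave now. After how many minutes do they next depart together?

119 = 7 · 17; 3731 = 7 · 13 · 41
max exponents: 7 · 13 · 17 · 41 = 63427

63427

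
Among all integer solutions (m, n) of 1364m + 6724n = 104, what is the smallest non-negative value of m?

986

Reduce mod 6724: 1364m ≡ 104 (mod 6724). With g = gcd(1364, 6724) = 4 dividing 104, divide through: 341m ≡ 26 (mod 1681).
Since gcd(341, 1681) = 1, m ≡ 26·(341)⁻¹ ≡ 986 (mod 1681). Smallest non-negative: 986.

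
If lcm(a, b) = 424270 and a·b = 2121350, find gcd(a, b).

From gcd × lcm = ab: gcd = 2121350 / 424270 = 5.

5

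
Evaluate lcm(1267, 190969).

241957723

gcd first: 190969 = 150·1267 + 919; 1267 = 1·919 + 348; 919 = 2·348 + 223; 348 = 1·223 + 125; 223 = 1·125 + 98; 125 = 1·98 + 27; 98 = 3·27 + 17; 27 = 1·17 + 10; 17 = 1·10 + 7; 10 = 1·7 + 3; 7 = 2·3 + 1; 3 = 3·1 + 0 → gcd = 1
lcm = 1267·190969/gcd = 241957723/1 = 241957723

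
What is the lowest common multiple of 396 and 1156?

114444

396 = 2² · 3² · 11; 1156 = 2² · 17²
max exponents: 2² · 3² · 11 · 17² = 114444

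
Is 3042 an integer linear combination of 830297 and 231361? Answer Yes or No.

gcd(830297, 231361): 830297 = 3·231361 + 136214; 231361 = 1·136214 + 95147; 136214 = 1·95147 + 41067; 95147 = 2·41067 + 13013; 41067 = 3·13013 + 2028; 13013 = 6·2028 + 845; 2028 = 2·845 + 338; 845 = 2·338 + 169; 338 = 2·169 + 0 → 169
169 divides 3042, so a solution exists.

Yes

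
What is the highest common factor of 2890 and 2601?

Euclid: 2890 = 1·2601 + 289; 2601 = 9·289 + 0. Last nonzero remainder: 289.

289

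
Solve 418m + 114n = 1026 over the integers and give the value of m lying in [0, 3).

Reduce mod 114: 418m ≡ 1026 (mod 114). With g = gcd(418, 114) = 38 dividing 1026, divide through: 11m ≡ 27 (mod 3).
Since gcd(11, 3) = 1, m ≡ 27·(11)⁻¹ ≡ 0 (mod 3). Smallest non-negative: 0.

0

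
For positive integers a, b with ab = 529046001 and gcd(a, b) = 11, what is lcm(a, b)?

For any two positive integers, gcd × lcm equals their product. Hence lcm = 529046001 / 11 = 48095091.

48095091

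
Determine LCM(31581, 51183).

31581 = 3² · 11² · 29; 51183 = 3² · 11² · 47
max exponents: 3² · 11² · 29 · 47 = 1484307

1484307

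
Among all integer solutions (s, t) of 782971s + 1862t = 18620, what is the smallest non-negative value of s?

gcd(782971, 1862) = 931 (Euclid: 782971 = 420·1862 + 931; 1862 = 2·931 + 0), and 931 | 18620.
Extended Euclid: 782971·(1) + 1862·(-420) = 931. Scale by 20: s₀ = 20.
General solution s = s₀ + 2k; reducing mod 2 gives s = 0 (and t = 10).

0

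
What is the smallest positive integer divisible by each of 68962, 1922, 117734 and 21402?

35111359781046

lcm(68962, 1922) = 68962·1922/gcd = 132544964/2 = 66272482
lcm(66272482, 117734) = 66272482·117734/gcd = 7802524395788/2 = 3901262197894
lcm(3901262197894, 21402) = 3901262197894·21402/gcd = 83494813559327388/2378 = 35111359781046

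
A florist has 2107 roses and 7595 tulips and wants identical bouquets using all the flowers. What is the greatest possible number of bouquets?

2107 = 7² · 43
7595 = 5 · 7² · 31
Common: 7² = 49

49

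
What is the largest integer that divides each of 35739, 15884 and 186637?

gcd(35739, 15884): 35739 = 2·15884 + 3971; 15884 = 4·3971 + 0 → 3971
gcd(3971, 186637): 186637 = 47·3971 + 0 → 3971

3971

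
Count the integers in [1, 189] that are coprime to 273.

100

Prime factors of 273: 3, 7, 13. Count integers ≤ 189 divisible by none of them.
By inclusion–exclusion: 189 − ⌊189/3⌋ − ⌊189/7⌋ − ⌊189/13⌋ + ⌊189/21⌋ + ⌊189/39⌋ + ⌊189/91⌋ − ⌊189/273⌋ = 100.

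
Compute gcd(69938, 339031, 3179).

gcd(69938, 339031): 339031 = 4·69938 + 59279; 69938 = 1·59279 + 10659; 59279 = 5·10659 + 5984; 10659 = 1·5984 + 4675; 5984 = 1·4675 + 1309; 4675 = 3·1309 + 748; 1309 = 1·748 + 561; 748 = 1·561 + 187; 561 = 3·187 + 0 → 187
gcd(187, 3179): 3179 = 17·187 + 0 → 187

187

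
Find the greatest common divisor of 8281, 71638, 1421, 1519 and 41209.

8281 = 7² · 13²; 71638 = 2 · 7² · 17 · 43; 1421 = 7² · 29; 1519 = 7² · 31; 41209 = 7² · 29²
gcd takes min exponent of each prime: 7² = 49

49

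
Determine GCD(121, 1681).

1

121 = 11²
1681 = 41²
Common: 1 = 1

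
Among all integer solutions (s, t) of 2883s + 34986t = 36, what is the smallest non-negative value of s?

8252

Reduce mod 34986: 2883s ≡ 36 (mod 34986). With g = gcd(2883, 34986) = 3 dividing 36, divide through: 961s ≡ 12 (mod 11662).
Since gcd(961, 11662) = 1, s ≡ 12·(961)⁻¹ ≡ 8252 (mod 11662). Smallest non-negative: 8252.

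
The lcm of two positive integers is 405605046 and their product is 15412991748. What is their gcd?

38

gcd·lcm = product, so gcd = 15412991748/405605046 = 38.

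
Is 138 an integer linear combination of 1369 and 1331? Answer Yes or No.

gcd(1369, 1331): 1369 = 1·1331 + 38; 1331 = 35·38 + 1; 38 = 38·1 + 0 → 1
1 divides 138, so a solution exists.

Yes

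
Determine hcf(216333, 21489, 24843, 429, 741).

gcd(216333, 21489): 216333 = 10·21489 + 1443; 21489 = 14·1443 + 1287; 1443 = 1·1287 + 156; 1287 = 8·156 + 39; 156 = 4·39 + 0 → 39
gcd(39, 24843): 24843 = 637·39 + 0 → 39
gcd(39, 429): 429 = 11·39 + 0 → 39
gcd(39, 741): 741 = 19·39 + 0 → 39

39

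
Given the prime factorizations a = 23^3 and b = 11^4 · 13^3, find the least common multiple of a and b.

391367092259

max exponent per prime: 11^4 · 13^3 · 23^3 = 391367092259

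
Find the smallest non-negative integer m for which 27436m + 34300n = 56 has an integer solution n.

Reduce mod 34300: 27436m ≡ 56 (mod 34300). With g = gcd(27436, 34300) = 4 dividing 56, divide through: 6859m ≡ 14 (mod 8575).
Since gcd(6859, 8575) = 1, m ≡ 14·(6859)⁻¹ ≡ 6846 (mod 8575). Smallest non-negative: 6846.

6846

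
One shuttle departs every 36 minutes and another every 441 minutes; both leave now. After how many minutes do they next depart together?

36 = 2² · 3²; 441 = 3² · 7²
max exponents: 2² · 3² · 7² = 1764

1764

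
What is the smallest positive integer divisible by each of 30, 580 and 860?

lcm(30, 580) = 30·580/gcd = 17400/10 = 1740
lcm(1740, 860) = 1740·860/gcd = 1496400/20 = 74820

74820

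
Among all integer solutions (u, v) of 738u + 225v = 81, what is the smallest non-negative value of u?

12

gcd(738, 225) = 9 (Euclid: 738 = 3·225 + 63; 225 = 3·63 + 36; 63 = 1·36 + 27; 36 = 1·27 + 9; 27 = 3·9 + 0), and 9 | 81.
Extended Euclid: 738·(-7) + 225·(23) = 9. Scale by 9: u₀ = -63.
General solution u = u₀ + 25t; reducing mod 25 gives u = 12 (and v = -39).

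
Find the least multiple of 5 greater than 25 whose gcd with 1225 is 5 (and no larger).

1225 = 5·245. Any t with gcd(t, 1225) = 5 is a multiple of 5, say 5s, with s coprime to 245.
Need s > 25/5, so s ≥ 6. First s ≥ 6 with gcd(s, 245) = 1 is s = 6. Thus t = 5·6 = 30.

30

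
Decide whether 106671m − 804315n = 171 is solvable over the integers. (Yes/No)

By Bézout, 106671m − 804315n = 171 has integer solutions iff gcd(106671, 804315) | 171.
Euclid: 804315 = 7·106671 + 57618; 106671 = 1·57618 + 49053; 57618 = 1·49053 + 8565; 49053 = 5·8565 + 6228; 8565 = 1·6228 + 2337; 6228 = 2·2337 + 1554; 2337 = 1·1554 + 783; 1554 = 1·783 + 771; 783 = 1·771 + 12; 771 = 64·12 + 3; 12 = 4·3 + 0. gcd = 3; 171 mod 3 = 0. Yes.

Yes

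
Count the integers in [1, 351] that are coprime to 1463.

1463 = 7·11·19. Inclusion–exclusion on these primes:
351 − ⌊351/7⌋ − ⌊351/11⌋ − ⌊351/19⌋ + ⌊351/77⌋ + ⌊351/133⌋ + ⌊351/209⌋ − ⌊351/1463⌋ = 259

259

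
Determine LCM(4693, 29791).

139809163

4693 = 13 · 19²; 29791 = 31³
max exponents: 13 · 19² · 31³ = 139809163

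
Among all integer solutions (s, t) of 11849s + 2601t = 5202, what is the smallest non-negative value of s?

0

Reduce mod 2601: 11849s ≡ 5202 (mod 2601). With g = gcd(11849, 2601) = 289 dividing 5202, divide through: 41s ≡ 18 (mod 9).
Since gcd(41, 9) = 1, s ≡ 18·(41)⁻¹ ≡ 0 (mod 9). Smallest non-negative: 0.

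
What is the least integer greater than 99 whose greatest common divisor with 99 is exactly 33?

132

Multiples of 33 above 99: 33·4, 33·5, … . Need the cofactor coprime to 99/33 = 3.
Checking s = 4, 5, … the first with gcd(s, 3) = 1 is s = 4, giving 132.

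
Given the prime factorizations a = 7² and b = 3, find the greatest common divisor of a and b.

1

min exponent per shared prime: (none) = 1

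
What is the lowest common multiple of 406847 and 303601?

406847 = 7² · 19² · 23; 303601 = 19² · 29²
max exponents: 7² · 19² · 23 · 29² = 342158327

342158327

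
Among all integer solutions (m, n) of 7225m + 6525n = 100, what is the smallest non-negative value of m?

Euclid: 7225 = 1·6525 + 700; 6525 = 9·700 + 225; 700 = 3·225 + 25; 225 = 9·25 + 0 → gcd = 25; 100 = 25·4.
Back-substitution yields 7225·(28) + 6525·(-31) = 25, so one solution is m = 28·4 = 112, n = -31·4 = -124.
Solutions in m differ by 6525/25 = 261; the one in [0, 261) is 112 mod 261 = 112.

112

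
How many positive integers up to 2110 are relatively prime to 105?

964

105 = 3·5·7. Inclusion–exclusion on these primes:
2110 − ⌊2110/3⌋ − ⌊2110/5⌋ − ⌊2110/7⌋ + ⌊2110/15⌋ + ⌊2110/21⌋ + ⌊2110/35⌋ − ⌊2110/105⌋ = 964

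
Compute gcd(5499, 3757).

5499 = 3² · 13 · 47
3757 = 13 · 17²
Common: 13 = 13

13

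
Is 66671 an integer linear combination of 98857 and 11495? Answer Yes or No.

gcd(98857, 11495): 98857 = 8·11495 + 6897; 11495 = 1·6897 + 4598; 6897 = 1·4598 + 2299; 4598 = 2·2299 + 0 → 2299
2299 divides 66671, so a solution exists.

Yes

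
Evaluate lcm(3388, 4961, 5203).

5973044

lcm(3388, 4961) = 3388·4961/gcd = 16807868/121 = 138908
lcm(138908, 5203) = 138908·5203/gcd = 722738324/121 = 5973044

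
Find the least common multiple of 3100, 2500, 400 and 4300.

lcm(3100, 2500) = 3100·2500/gcd = 7750000/100 = 77500
lcm(77500, 400) = 77500·400/gcd = 31000000/100 = 310000
lcm(310000, 4300) = 310000·4300/gcd = 1333000000/100 = 13330000

13330000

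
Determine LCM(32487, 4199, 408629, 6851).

32487 = 3 · 7² · 13 · 17; 4199 = 13 · 17 · 19; 408629 = 13 · 17 · 43²; 6851 = 13 · 17 · 31
lcm takes max exponent of each prime: 3 · 7² · 13 · 17 · 19 · 31 · 43² = 35380324707

35380324707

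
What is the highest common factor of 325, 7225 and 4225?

25

gcd(325, 7225): 7225 = 22·325 + 75; 325 = 4·75 + 25; 75 = 3·25 + 0 → 25
gcd(25, 4225): 4225 = 169·25 + 0 → 25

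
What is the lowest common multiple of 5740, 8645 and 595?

24102260

lcm(5740, 8645) = 5740·8645/gcd = 49622300/35 = 1417780
lcm(1417780, 595) = 1417780·595/gcd = 843579100/35 = 24102260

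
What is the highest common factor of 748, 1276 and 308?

gcd(748, 1276): 1276 = 1·748 + 528; 748 = 1·528 + 220; 528 = 2·220 + 88; 220 = 2·88 + 44; 88 = 2·44 + 0 → 44
gcd(44, 308): 308 = 7·44 + 0 → 44

44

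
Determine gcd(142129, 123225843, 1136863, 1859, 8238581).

169

142129 = 13² · 29²; 123225843 = 3 · 13² · 17² · 29²; 1136863 = 7 · 13² · 31²; 1859 = 11 · 13²; 8238581 = 13² · 29 · 41²
gcd takes min exponent of each prime: 13² = 169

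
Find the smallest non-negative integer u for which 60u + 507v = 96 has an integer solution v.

103

gcd(60, 507) = 3 (Euclid: 507 = 8·60 + 27; 60 = 2·27 + 6; 27 = 4·6 + 3; 6 = 2·3 + 0), and 3 | 96.
Extended Euclid: 60·(-76) + 507·(9) = 3. Scale by 32: u₀ = -2432.
General solution u = u₀ + 169t; reducing mod 169 gives u = 103 (and v = -12).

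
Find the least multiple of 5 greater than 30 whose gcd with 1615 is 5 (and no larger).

35

1615 = 5·323. Any t with gcd(t, 1615) = 5 is a multiple of 5, say 5s, with s coprime to 323.
Need s > 30/5, so s ≥ 7. First s ≥ 7 with gcd(s, 323) = 1 is s = 7. Thus t = 5·7 = 35.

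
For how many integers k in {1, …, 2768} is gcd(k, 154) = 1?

1078

154 = 2·7·11. Inclusion–exclusion on these primes:
2768 − ⌊2768/2⌋ − ⌊2768/7⌋ − ⌊2768/11⌋ + ⌊2768/14⌋ + ⌊2768/22⌋ + ⌊2768/77⌋ − ⌊2768/154⌋ = 1078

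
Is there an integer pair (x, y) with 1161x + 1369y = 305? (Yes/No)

Yes

By Bézout, 1161x + 1369y = 305 has integer solutions iff gcd(1161, 1369) | 305.
Euclid: 1369 = 1·1161 + 208; 1161 = 5·208 + 121; 208 = 1·121 + 87; 121 = 1·87 + 34; 87 = 2·34 + 19; 34 = 1·19 + 15; 19 = 1·15 + 4; 15 = 3·4 + 3; 4 = 1·3 + 1; 3 = 3·1 + 0. gcd = 1; 305 mod 1 = 0. Yes.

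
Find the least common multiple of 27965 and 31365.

10319085

27965 = 5 · 7 · 17 · 47; 31365 = 3² · 5 · 17 · 41
max exponents: 3² · 5 · 7 · 17 · 41 · 47 = 10319085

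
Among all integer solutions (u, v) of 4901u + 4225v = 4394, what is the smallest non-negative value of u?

Euclid: 4901 = 1·4225 + 676; 4225 = 6·676 + 169; 676 = 4·169 + 0 → gcd = 169; 4394 = 169·26.
Back-substitution yields 4901·(-6) + 4225·(7) = 169, so one solution is u = -6·26 = -156, v = 7·26 = 182.
Solutions in u differ by 4225/169 = 25; the one in [0, 25) is -156 mod 25 = 19.

19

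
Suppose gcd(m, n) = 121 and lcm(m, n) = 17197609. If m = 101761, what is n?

20449

m·n = gcd·lcm = 121·17197609 = 2080910689, so n = 2080910689/101761 = 20449.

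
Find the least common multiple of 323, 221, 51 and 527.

323 = 17 · 19; 221 = 13 · 17; 51 = 3 · 17; 527 = 17 · 31
lcm takes max exponent of each prime: 3 · 13 · 17 · 19 · 31 = 390507

390507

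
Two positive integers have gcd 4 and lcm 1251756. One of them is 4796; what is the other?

u·v = gcd·lcm = 4·1251756 = 5007024, so v = 5007024/4796 = 1044.

1044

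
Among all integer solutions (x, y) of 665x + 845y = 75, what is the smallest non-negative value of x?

Euclid: 845 = 1·665 + 180; 665 = 3·180 + 125; 180 = 1·125 + 55; 125 = 2·55 + 15; 55 = 3·15 + 10; 15 = 1·10 + 5; 10 = 2·5 + 0 → gcd = 5; 75 = 5·15.
Back-substitution yields 665·(61) + 845·(-48) = 5, so one solution is x = 61·15 = 915, y = -48·15 = -720.
Solutions in x differ by 845/5 = 169; the one in [0, 169) is 915 mod 169 = 70.

70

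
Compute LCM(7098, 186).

220038

gcd first: 7098 = 38·186 + 30; 186 = 6·30 + 6; 30 = 5·6 + 0 → gcd = 6
lcm = 7098·186/gcd = 1320228/6 = 220038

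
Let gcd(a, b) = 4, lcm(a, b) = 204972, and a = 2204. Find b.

Using ab = gcd(a,b)·lcm(a,b) = 4·204972 = 819888, we get b = 819888/2204 = 372.

372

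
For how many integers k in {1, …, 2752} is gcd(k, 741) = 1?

741 = 3·13·19. Inclusion–exclusion on these primes:
2752 − ⌊2752/3⌋ − ⌊2752/13⌋ − ⌊2752/19⌋ + ⌊2752/39⌋ + ⌊2752/57⌋ + ⌊2752/247⌋ − ⌊2752/741⌋ = 1606

1606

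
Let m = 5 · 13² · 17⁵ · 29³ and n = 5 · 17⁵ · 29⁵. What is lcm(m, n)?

24608849220410585

max exponent per prime: 5 · 13² · 17⁵ · 29⁵ = 24608849220410585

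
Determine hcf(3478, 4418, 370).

gcd(3478, 4418): 4418 = 1·3478 + 940; 3478 = 3·940 + 658; 940 = 1·658 + 282; 658 = 2·282 + 94; 282 = 3·94 + 0 → 94
gcd(94, 370): 370 = 3·94 + 88; 94 = 1·88 + 6; 88 = 14·6 + 4; 6 = 1·4 + 2; 4 = 2·2 + 0 → 2

2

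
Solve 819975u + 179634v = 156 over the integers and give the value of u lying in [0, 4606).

1422

Euclid: 819975 = 4·179634 + 101439; 179634 = 1·101439 + 78195; 101439 = 1·78195 + 23244; 78195 = 3·23244 + 8463; 23244 = 2·8463 + 6318; 8463 = 1·6318 + 2145; 6318 = 2·2145 + 2028; 2145 = 1·2028 + 117; 2028 = 17·117 + 39; 117 = 3·39 + 0 → gcd = 39; 156 = 39·4.
Back-substitution yields 819975·(1507) + 179634·(-6879) = 39, so one solution is u = 1507·4 = 6028, v = -6879·4 = -27516.
Solutions in u differ by 179634/39 = 4606; the one in [0, 4606) is 6028 mod 4606 = 1422.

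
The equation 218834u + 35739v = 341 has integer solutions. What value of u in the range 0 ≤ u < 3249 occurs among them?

Reduce mod 35739: 218834u ≡ 341 (mod 35739). With g = gcd(218834, 35739) = 11 dividing 341, divide through: 19894u ≡ 31 (mod 3249).
Since gcd(19894, 3249) = 1, u ≡ 31·(19894)⁻¹ ≡ 658 (mod 3249). Smallest non-negative: 658.

658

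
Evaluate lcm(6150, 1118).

3437850

gcd first: 6150 = 5·1118 + 560; 1118 = 1·560 + 558; 560 = 1·558 + 2; 558 = 279·2 + 0 → gcd = 2
lcm = 6150·1118/gcd = 6875700/2 = 3437850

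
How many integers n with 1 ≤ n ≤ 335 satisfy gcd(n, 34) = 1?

158

Prime factors of 34: 2, 17. Count integers ≤ 335 divisible by none of them.
By inclusion–exclusion: 335 − ⌊335/2⌋ − ⌊335/17⌋ + ⌊335/34⌋ = 158.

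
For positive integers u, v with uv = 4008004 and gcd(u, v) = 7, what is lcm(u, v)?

572572

gcd·lcm = product, so lcm = 4008004/7 = 572572.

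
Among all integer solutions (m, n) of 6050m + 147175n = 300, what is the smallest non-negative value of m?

2530

Euclid: 147175 = 24·6050 + 1975; 6050 = 3·1975 + 125; 1975 = 15·125 + 100; 125 = 1·100 + 25; 100 = 4·25 + 0 → gcd = 25; 300 = 25·12.
Back-substitution yields 6050·(1192) + 147175·(-49) = 25, so one solution is m = 1192·12 = 14304, n = -49·12 = -588.
Solutions in m differ by 147175/25 = 5887; the one in [0, 5887) is 14304 mod 5887 = 2530.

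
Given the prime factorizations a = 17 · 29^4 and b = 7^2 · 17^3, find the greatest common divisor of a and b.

17

min exponent per shared prime: 17 = 17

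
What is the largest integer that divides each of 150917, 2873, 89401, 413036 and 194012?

gcd(150917, 2873): 150917 = 52·2873 + 1521; 2873 = 1·1521 + 1352; 1521 = 1·1352 + 169; 1352 = 8·169 + 0 → 169
gcd(169, 89401): 89401 = 529·169 + 0 → 169
gcd(169, 413036): 413036 = 2444·169 + 0 → 169
gcd(169, 194012): 194012 = 1148·169 + 0 → 169

169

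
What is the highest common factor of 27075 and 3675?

27075 = 3 · 5² · 19²
3675 = 3 · 5² · 7²
Common: 3 · 5² = 75

75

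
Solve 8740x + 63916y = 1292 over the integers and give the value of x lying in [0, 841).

534

Reduce mod 63916: 8740x ≡ 1292 (mod 63916). With g = gcd(8740, 63916) = 76 dividing 1292, divide through: 115x ≡ 17 (mod 841).
Since gcd(115, 841) = 1, x ≡ 17·(115)⁻¹ ≡ 534 (mod 841). Smallest non-negative: 534.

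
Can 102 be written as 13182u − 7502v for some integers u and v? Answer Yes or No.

Yes

gcd(13182, 7502): 13182 = 1·7502 + 5680; 7502 = 1·5680 + 1822; 5680 = 3·1822 + 214; 1822 = 8·214 + 110; 214 = 1·110 + 104; 110 = 1·104 + 6; 104 = 17·6 + 2; 6 = 3·2 + 0 → 2
2 divides 102, so a solution exists.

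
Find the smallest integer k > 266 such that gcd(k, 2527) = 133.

Multiples of 133 above 266: 133·3, 133·4, … . Need the cofactor coprime to 2527/133 = 19.
Checking s = 3, 4, … the first with gcd(s, 19) = 1 is s = 3, giving 399.

399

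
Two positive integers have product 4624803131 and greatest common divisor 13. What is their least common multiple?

For any two positive integers, gcd × lcm equals their product. Hence lcm = 4624803131 / 13 = 355754087.

355754087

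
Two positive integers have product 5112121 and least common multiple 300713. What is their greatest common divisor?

gcd·lcm = product, so gcd = 5112121/300713 = 17.

17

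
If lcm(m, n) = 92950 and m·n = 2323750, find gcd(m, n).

gcd·lcm = product, so gcd = 2323750/92950 = 25.

25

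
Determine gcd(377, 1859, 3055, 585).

13

gcd(377, 1859): 1859 = 4·377 + 351; 377 = 1·351 + 26; 351 = 13·26 + 13; 26 = 2·13 + 0 → 13
gcd(13, 3055): 3055 = 235·13 + 0 → 13
gcd(13, 585): 585 = 45·13 + 0 → 13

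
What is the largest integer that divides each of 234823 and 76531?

234823 = 43² · 127
76531 = 7 · 13 · 29²
Common: 1 = 1

1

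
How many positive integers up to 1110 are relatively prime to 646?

646 = 2·17·19. Inclusion–exclusion on these primes:
1110 − ⌊1110/2⌋ − ⌊1110/17⌋ − ⌊1110/19⌋ + ⌊1110/34⌋ + ⌊1110/38⌋ + ⌊1110/323⌋ − ⌊1110/646⌋ = 495

495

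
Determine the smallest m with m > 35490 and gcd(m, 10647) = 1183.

36673

Multiples of 1183 above 35490: 1183·31, 1183·32, … . Need the cofactor coprime to 10647/1183 = 9.
Checking s = 31, 32, … the first with gcd(s, 9) = 1 is s = 31, giving 36673.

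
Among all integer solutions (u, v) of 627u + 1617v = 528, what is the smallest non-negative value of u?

Reduce mod 1617: 627u ≡ 528 (mod 1617). With g = gcd(627, 1617) = 33 dividing 528, divide through: 19u ≡ 16 (mod 49).
Since gcd(19, 49) = 1, u ≡ 16·(19)⁻¹ ≡ 6 (mod 49). Smallest non-negative: 6.

6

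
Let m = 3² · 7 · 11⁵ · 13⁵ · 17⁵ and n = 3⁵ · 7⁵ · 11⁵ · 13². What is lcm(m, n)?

max exponent per prime: 3⁵ · 7⁵ · 11⁵ · 13⁵ · 17⁵ = 346753830959487981280251

346753830959487981280251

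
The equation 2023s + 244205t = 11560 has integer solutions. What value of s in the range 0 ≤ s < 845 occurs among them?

730

gcd(2023, 244205) = 289 (Euclid: 244205 = 120·2023 + 1445; 2023 = 1·1445 + 578; 1445 = 2·578 + 289; 578 = 2·289 + 0), and 289 | 11560.
Extended Euclid: 2023·(-362) + 244205·(3) = 289. Scale by 40: s₀ = -14480.
General solution s = s₀ + 845k; reducing mod 845 gives s = 730 (and t = -6).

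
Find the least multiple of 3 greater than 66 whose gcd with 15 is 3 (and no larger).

69

15 = 3·5. Any x with gcd(x, 15) = 3 is a multiple of 3, say 3s, with s coprime to 5.
Need s > 66/3, so s ≥ 23. First s ≥ 23 with gcd(s, 5) = 1 is s = 23. Thus x = 3·23 = 69.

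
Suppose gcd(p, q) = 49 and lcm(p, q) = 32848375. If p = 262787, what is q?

6125

p·q = gcd·lcm = 49·32848375 = 1609570375, so q = 1609570375/262787 = 6125.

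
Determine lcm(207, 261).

6003

207 = 3² · 23; 261 = 3² · 29
max exponents: 3² · 23 · 29 = 6003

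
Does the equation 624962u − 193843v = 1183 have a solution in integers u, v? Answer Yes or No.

By Bézout, 624962u − 193843v = 1183 has integer solutions iff gcd(624962, 193843) | 1183.
Euclid: 624962 = 3·193843 + 43433; 193843 = 4·43433 + 20111; 43433 = 2·20111 + 3211; 20111 = 6·3211 + 845; 3211 = 3·845 + 676; 845 = 1·676 + 169; 676 = 4·169 + 0. gcd = 169; 1183 mod 169 = 0. Yes.

Yes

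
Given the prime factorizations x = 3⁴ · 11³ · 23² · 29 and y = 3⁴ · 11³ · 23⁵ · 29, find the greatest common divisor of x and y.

min exponent per shared prime: 3⁴ · 11³ · 23² · 29 = 1653928551

1653928551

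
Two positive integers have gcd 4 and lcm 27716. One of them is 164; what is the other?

676

m·n = gcd·lcm = 4·27716 = 110864, so n = 110864/164 = 676.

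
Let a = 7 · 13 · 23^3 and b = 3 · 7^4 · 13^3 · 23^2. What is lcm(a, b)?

max exponent per prime: 3 · 7^4 · 13^3 · 23^3 = 192542665497

192542665497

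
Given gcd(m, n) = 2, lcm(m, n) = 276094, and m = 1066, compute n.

Using mn = gcd(m,n)·lcm(m,n) = 2·276094 = 552188, we get n = 552188/1066 = 518.

518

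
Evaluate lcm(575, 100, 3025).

278300

575 = 5² · 23; 100 = 2² · 5²; 3025 = 5² · 11²
lcm takes max exponent of each prime: 2² · 5² · 11² · 23 = 278300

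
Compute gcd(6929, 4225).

6929 = 13² · 41
4225 = 5² · 13²
Common: 13² = 169

169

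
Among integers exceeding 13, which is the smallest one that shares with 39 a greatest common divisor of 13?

gcd(a, 39) = 13 forces 13 | a; write a = 13s. Then gcd(13s, 13·3) = 13·gcd(s, 3), so need gcd(s, 3) = 1.
13s > 13 gives s ≥ 2. The least s ≥ 2 coprime to 3 is 2, so a = 13·2 = 26.

26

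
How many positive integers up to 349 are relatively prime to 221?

221 = 13·17. Inclusion–exclusion on these primes:
349 − ⌊349/13⌋ − ⌊349/17⌋ + ⌊349/221⌋ = 304

304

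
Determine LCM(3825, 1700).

15300

3825 = 3² · 5² · 17; 1700 = 2² · 5² · 17
max exponents: 2² · 3² · 5² · 17 = 15300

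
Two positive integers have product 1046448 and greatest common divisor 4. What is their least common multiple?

261612

Since gcd(u,v)·lcm(u,v) = uv, lcm = 1046448/4 = 261612.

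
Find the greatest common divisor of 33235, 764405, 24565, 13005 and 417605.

1445

gcd(33235, 764405): 764405 = 23·33235 + 0 → 33235
gcd(33235, 24565): 33235 = 1·24565 + 8670; 24565 = 2·8670 + 7225; 8670 = 1·7225 + 1445; 7225 = 5·1445 + 0 → 1445
gcd(1445, 13005): 13005 = 9·1445 + 0 → 1445
gcd(1445, 417605): 417605 = 289·1445 + 0 → 1445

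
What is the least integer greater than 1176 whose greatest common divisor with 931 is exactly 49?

931 = 49·19. Any k with gcd(k, 931) = 49 is a multiple of 49, say 49s, with s coprime to 19.
Need s > 1176/49, so s ≥ 25. First s ≥ 25 with gcd(s, 19) = 1 is s = 25. Thus k = 49·25 = 1225.

1225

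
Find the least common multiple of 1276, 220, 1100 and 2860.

1276 = 2² · 11 · 29; 220 = 2² · 5 · 11; 1100 = 2² · 5² · 11; 2860 = 2² · 5 · 11 · 13
lcm takes max exponent of each prime: 2² · 5² · 11 · 13 · 29 = 414700

414700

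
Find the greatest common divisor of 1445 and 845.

1445 = 5 · 17²
845 = 5 · 13²
Common: 5 = 5

5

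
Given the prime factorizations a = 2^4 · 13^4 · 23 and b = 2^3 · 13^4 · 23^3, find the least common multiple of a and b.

5560026992

max exponent per prime: 2^4 · 13^4 · 23^3 = 5560026992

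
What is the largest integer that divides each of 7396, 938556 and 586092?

7396 = 2² · 43²; 938556 = 2² · 3² · 29² · 31; 586092 = 2² · 3 · 13² · 17²
gcd takes min exponent of each prime: 2² = 4

4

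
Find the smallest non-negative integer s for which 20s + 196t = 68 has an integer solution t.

gcd(20, 196) = 4 (Euclid: 196 = 9·20 + 16; 20 = 1·16 + 4; 16 = 4·4 + 0), and 4 | 68.
Extended Euclid: 20·(10) + 196·(-1) = 4. Scale by 17: s₀ = 170.
General solution s = s₀ + 49k; reducing mod 49 gives s = 23 (and t = -2).

23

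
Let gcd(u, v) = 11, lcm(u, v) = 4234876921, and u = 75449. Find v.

Using uv = gcd(u,v)·lcm(u,v) = 11·4234876921 = 46583646131, we get v = 46583646131/75449 = 617419.

617419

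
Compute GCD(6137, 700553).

17

Euclid: 700553 = 114·6137 + 935; 6137 = 6·935 + 527; 935 = 1·527 + 408; 527 = 1·408 + 119; 408 = 3·119 + 51; 119 = 2·51 + 17; 51 = 3·17 + 0. Last nonzero remainder: 17.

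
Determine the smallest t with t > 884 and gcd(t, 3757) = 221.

Multiples of 221 above 884: 221·5, 221·6, … . Need the cofactor coprime to 3757/221 = 17.
Checking s = 5, 6, … the first with gcd(s, 17) = 1 is s = 5, giving 1105.

1105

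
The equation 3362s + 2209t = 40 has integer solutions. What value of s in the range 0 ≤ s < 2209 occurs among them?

1891

Euclid: 3362 = 1·2209 + 1153; 2209 = 1·1153 + 1056; 1153 = 1·1056 + 97; 1056 = 10·97 + 86; 97 = 1·86 + 11; 86 = 7·11 + 9; 11 = 1·9 + 2; 9 = 4·2 + 1; 2 = 2·1 + 0 → gcd = 1; 40 = 1·40.
Back-substitution yields 3362·(-1002) + 2209·(1525) = 1, so one solution is s = -1002·40 = -40080, t = 1525·40 = 61000.
Solutions in s differ by 2209/1 = 2209; the one in [0, 2209) is -40080 mod 2209 = 1891.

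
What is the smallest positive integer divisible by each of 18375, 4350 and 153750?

218478750

lcm(18375, 4350) = 18375·4350/gcd = 79931250/75 = 1065750
lcm(1065750, 153750) = 1065750·153750/gcd = 163859062500/750 = 218478750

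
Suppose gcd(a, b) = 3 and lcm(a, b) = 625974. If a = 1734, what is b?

1083

a·b = gcd·lcm = 3·625974 = 1877922, so b = 1877922/1734 = 1083.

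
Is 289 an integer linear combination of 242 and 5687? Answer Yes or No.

No

By Bézout, 242x − 5687y = 289 has integer solutions iff gcd(242, 5687) | 289.
Euclid: 5687 = 23·242 + 121; 242 = 2·121 + 0. gcd = 121; 289 mod 121 = 47. No.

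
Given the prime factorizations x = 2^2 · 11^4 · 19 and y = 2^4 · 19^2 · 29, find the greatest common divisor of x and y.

76

min exponent per shared prime: 2^2 · 19 = 76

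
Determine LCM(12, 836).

2508

gcd first: 836 = 69·12 + 8; 12 = 1·8 + 4; 8 = 2·4 + 0 → gcd = 4
lcm = 12·836/gcd = 10032/4 = 2508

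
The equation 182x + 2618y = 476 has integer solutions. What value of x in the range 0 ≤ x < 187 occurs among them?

gcd(182, 2618) = 14 (Euclid: 2618 = 14·182 + 70; 182 = 2·70 + 42; 70 = 1·42 + 28; 42 = 1·28 + 14; 28 = 2·14 + 0), and 14 | 476.
Extended Euclid: 182·(72) + 2618·(-5) = 14. Scale by 34: x₀ = 2448.
General solution x = x₀ + 187t; reducing mod 187 gives x = 17 (and y = -1).

17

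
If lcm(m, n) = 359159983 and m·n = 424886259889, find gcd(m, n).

From gcd × lcm = mn: gcd = 424886259889 / 359159983 = 1183.

1183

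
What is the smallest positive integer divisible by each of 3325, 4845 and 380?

678300

3325 = 5² · 7 · 19; 4845 = 3 · 5 · 17 · 19; 380 = 2² · 5 · 19
lcm takes max exponent of each prime: 2² · 3 · 5² · 7 · 17 · 19 = 678300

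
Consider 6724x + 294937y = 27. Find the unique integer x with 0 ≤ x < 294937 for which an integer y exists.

gcd(6724, 294937) = 1 (Euclid: 294937 = 43·6724 + 5805; 6724 = 1·5805 + 919; 5805 = 6·919 + 291; 919 = 3·291 + 46; 291 = 6·46 + 15; 46 = 3·15 + 1; 15 = 15·1 + 0), and 1 | 27.
Extended Euclid: 6724·(19256) + 294937·(-439) = 1. Scale by 27: x₀ = 519912.
General solution x = x₀ + 294937t; reducing mod 294937 gives x = 224975 (and y = -5129).

224975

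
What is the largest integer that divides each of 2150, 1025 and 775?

2150 = 2 · 5² · 43; 1025 = 5² · 41; 775 = 5² · 31
gcd takes min exponent of each prime: 5² = 25

25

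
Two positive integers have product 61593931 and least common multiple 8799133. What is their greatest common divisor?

7

From gcd × lcm = pq: gcd = 61593931 / 8799133 = 7.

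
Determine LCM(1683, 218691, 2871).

107814663

1683 = 3² · 11 · 17; 218691 = 3² · 11 · 47²; 2871 = 3² · 11 · 29
lcm takes max exponent of each prime: 3² · 11 · 17 · 29 · 47² = 107814663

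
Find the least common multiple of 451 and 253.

10373

451 = 11 · 41; 253 = 11 · 23
max exponents: 11 · 23 · 41 = 10373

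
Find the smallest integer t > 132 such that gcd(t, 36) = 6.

36 = 6·6. Any t with gcd(t, 36) = 6 is a multiple of 6, say 6s, with s coprime to 6.
Need s > 132/6, so s ≥ 23. First s ≥ 23 with gcd(s, 6) = 1 is s = 23. Thus t = 6·23 = 138.

138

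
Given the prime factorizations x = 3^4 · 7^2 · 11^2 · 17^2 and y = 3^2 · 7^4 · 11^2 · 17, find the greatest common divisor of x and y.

907137

min exponent per shared prime: 3^2 · 7^2 · 11^2 · 17 = 907137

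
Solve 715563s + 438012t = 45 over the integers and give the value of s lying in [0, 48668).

Reduce mod 438012: 715563s ≡ 45 (mod 438012). With g = gcd(715563, 438012) = 9 dividing 45, divide through: 79507s ≡ 5 (mod 48668).
Since gcd(79507, 48668) = 1, s ≡ 5·(79507)⁻¹ ≡ 26167 (mod 48668). Smallest non-negative: 26167.

26167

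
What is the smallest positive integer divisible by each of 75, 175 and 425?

8925

lcm(75, 175) = 75·175/gcd = 13125/25 = 525
lcm(525, 425) = 525·425/gcd = 223125/25 = 8925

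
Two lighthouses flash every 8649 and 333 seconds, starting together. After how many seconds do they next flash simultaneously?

gcd first: 8649 = 25·333 + 324; 333 = 1·324 + 9; 324 = 36·9 + 0 → gcd = 9
lcm = 8649·333/gcd = 2880117/9 = 320013

320013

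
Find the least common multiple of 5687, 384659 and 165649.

5687 = 11² · 47; 384659 = 11³ · 17²; 165649 = 11² · 37²
lcm takes max exponent of each prime: 11³ · 17² · 37² · 47 = 24750114037

24750114037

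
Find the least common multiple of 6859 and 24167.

165761453

6859 = 19³; 24167 = 11 · 13³
max exponents: 11 · 13³ · 19³ = 165761453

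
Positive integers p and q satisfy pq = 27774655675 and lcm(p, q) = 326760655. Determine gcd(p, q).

gcd·lcm = product, so gcd = 27774655675/326760655 = 85.

85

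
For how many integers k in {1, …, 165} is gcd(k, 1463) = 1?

122

Prime factors of 1463: 7, 11, 19. Count integers ≤ 165 divisible by none of them.
By inclusion–exclusion: 165 − ⌊165/7⌋ − ⌊165/11⌋ − ⌊165/19⌋ + ⌊165/77⌋ + ⌊165/133⌋ + ⌊165/209⌋ − ⌊165/1463⌋ = 122.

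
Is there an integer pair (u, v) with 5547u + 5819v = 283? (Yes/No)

Yes

gcd(5547, 5819): 5819 = 1·5547 + 272; 5547 = 20·272 + 107; 272 = 2·107 + 58; 107 = 1·58 + 49; 58 = 1·49 + 9; 49 = 5·9 + 4; 9 = 2·4 + 1; 4 = 4·1 + 0 → 1
1 divides 283, so a solution exists.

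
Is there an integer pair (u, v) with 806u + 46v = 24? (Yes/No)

Yes

gcd(806, 46): 806 = 17·46 + 24; 46 = 1·24 + 22; 24 = 1·22 + 2; 22 = 11·2 + 0 → 2
2 divides 24, so a solution exists.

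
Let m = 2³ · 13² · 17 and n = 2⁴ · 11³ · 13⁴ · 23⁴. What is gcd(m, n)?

1352

min exponent per shared prime: 2³ · 13² = 1352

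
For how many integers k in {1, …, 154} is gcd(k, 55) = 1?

55 = 5·11. Inclusion–exclusion on these primes:
154 − ⌊154/5⌋ − ⌊154/11⌋ + ⌊154/55⌋ = 112

112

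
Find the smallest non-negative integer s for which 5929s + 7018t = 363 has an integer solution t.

gcd(5929, 7018) = 121 (Euclid: 7018 = 1·5929 + 1089; 5929 = 5·1089 + 484; 1089 = 2·484 + 121; 484 = 4·121 + 0), and 121 | 363.
Extended Euclid: 5929·(-13) + 7018·(11) = 121. Scale by 3: s₀ = -39.
General solution s = s₀ + 58k; reducing mod 58 gives s = 19 (and t = -16).

19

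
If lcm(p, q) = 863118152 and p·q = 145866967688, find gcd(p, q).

169

gcd·lcm = product, so gcd = 145866967688/863118152 = 169.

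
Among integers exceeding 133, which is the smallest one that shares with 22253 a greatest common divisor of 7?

Multiples of 7 above 133: 7·20, 7·21, … . Need the cofactor coprime to 22253/7 = 3179.
Checking s = 20, 21, … the first with gcd(s, 3179) = 1 is s = 20, giving 140.

140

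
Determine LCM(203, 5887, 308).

lcm(203, 5887) = 203·5887/gcd = 1195061/203 = 5887
lcm(5887, 308) = 5887·308/gcd = 1813196/7 = 259028

259028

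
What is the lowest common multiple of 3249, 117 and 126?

3249 = 3² · 19²; 117 = 3² · 13; 126 = 2 · 3² · 7
lcm takes max exponent of each prime: 2 · 3² · 7 · 13 · 19² = 591318

591318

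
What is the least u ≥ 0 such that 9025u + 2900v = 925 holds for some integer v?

101

gcd(9025, 2900) = 25 (Euclid: 9025 = 3·2900 + 325; 2900 = 8·325 + 300; 325 = 1·300 + 25; 300 = 12·25 + 0), and 25 | 925.
Extended Euclid: 9025·(9) + 2900·(-28) = 25. Scale by 37: u₀ = 333.
General solution u = u₀ + 116t; reducing mod 116 gives u = 101 (and v = -314).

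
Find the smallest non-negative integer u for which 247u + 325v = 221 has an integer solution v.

18

gcd(247, 325) = 13 (Euclid: 325 = 1·247 + 78; 247 = 3·78 + 13; 78 = 6·13 + 0), and 13 | 221.
Extended Euclid: 247·(4) + 325·(-3) = 13. Scale by 17: u₀ = 68.
General solution u = u₀ + 25t; reducing mod 25 gives u = 18 (and v = -13).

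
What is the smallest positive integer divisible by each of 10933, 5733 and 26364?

10933 = 13 · 29²; 5733 = 3² · 7² · 13; 26364 = 2² · 3 · 13³
lcm takes max exponent of each prime: 2² · 3² · 7² · 13³ · 29² = 3259302228

3259302228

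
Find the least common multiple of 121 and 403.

48763

gcd first: 403 = 3·121 + 40; 121 = 3·40 + 1; 40 = 40·1 + 0 → gcd = 1
lcm = 121·403/gcd = 48763/1 = 48763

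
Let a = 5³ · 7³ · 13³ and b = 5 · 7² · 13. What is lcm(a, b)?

max exponent per prime: 5³ · 7³ · 13³ = 94196375

94196375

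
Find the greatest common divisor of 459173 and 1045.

209

Euclid: 459173 = 439·1045 + 418; 1045 = 2·418 + 209; 418 = 2·209 + 0. Last nonzero remainder: 209.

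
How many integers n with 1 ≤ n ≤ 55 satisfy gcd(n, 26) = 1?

26

Prime factors of 26: 2, 13. Count integers ≤ 55 divisible by none of them.
By inclusion–exclusion: 55 − ⌊55/2⌋ − ⌊55/13⌋ + ⌊55/26⌋ = 26.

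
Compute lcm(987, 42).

987 = 3 · 7 · 47; 42 = 2 · 3 · 7
max exponents: 2 · 3 · 7 · 47 = 1974

1974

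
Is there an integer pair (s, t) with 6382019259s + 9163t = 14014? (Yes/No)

gcd(6382019259, 9163): 6382019259 = 696498·9163 + 8085; 9163 = 1·8085 + 1078; 8085 = 7·1078 + 539; 1078 = 2·539 + 0 → 539
539 divides 14014, so a solution exists.

Yes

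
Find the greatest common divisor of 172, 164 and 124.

4

gcd(172, 164): 172 = 1·164 + 8; 164 = 20·8 + 4; 8 = 2·4 + 0 → 4
gcd(4, 124): 124 = 31·4 + 0 → 4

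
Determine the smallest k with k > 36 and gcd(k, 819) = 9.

gcd(k, 819) = 9 forces 9 | k; write k = 9s. Then gcd(9s, 9·91) = 9·gcd(s, 91), so need gcd(s, 91) = 1.
9s > 36 gives s ≥ 5. The least s ≥ 5 coprime to 91 is 5, so k = 9·5 = 45.

45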